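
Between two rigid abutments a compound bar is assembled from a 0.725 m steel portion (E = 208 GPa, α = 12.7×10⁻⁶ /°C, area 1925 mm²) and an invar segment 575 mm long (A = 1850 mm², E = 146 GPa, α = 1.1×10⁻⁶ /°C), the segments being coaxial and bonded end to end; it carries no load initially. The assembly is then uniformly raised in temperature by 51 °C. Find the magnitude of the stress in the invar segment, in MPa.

Free thermal expansion of the whole bar: Σ αᵢΔT Lᵢ = 12.7×10⁻⁶×51×725 + 1.1×10⁻⁶×51×575 = 0.5018 mm.
Since the ends are fixed, an axial force P builds up, equal in every segment, with P · Σ Lᵢ/(AᵢEᵢ) = δ_free.
Σ Lᵢ/(AᵢEᵢ) = 725/(1925×208×10³) + 575/(1850×146×10³) = 3.94×10⁻⁶ mm/N.
So P = 0.5018 / 3.94×10⁻⁶ = 127.4 kN, compressive.
σ_{invar} = P / A = 127400 / 1850 = 68.86 MPa.

σ ≈ 68.9 MPa (compressive)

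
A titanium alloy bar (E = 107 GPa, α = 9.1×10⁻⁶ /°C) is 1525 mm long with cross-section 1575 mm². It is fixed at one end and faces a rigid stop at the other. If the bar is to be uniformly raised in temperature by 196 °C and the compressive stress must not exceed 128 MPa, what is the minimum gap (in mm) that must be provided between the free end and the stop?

g ≈ 0.896 mm

With no wall the bar would lengthen by αΔT L = 9.1×10⁻⁶ × 196 × 1525 = 2.72 mm.
A stress of 128 MPa corresponds to the wall pushing the bar back by σL/E = 128×1525/(107×10³) = 1.824 mm.
So the gap has to take up the difference, g_min = δ_free − σL/E = 2.72 − 1.824 = 0.8957 mm.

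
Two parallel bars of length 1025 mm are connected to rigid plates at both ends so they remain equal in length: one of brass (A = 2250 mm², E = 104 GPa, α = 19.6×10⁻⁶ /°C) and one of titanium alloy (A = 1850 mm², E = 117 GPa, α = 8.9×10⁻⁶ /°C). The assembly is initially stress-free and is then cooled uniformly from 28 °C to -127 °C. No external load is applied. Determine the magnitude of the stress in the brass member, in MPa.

σ ≈ 82.9 MPa (tensile)

Equilibrium of a rigid end plate with no external load gives equal and opposite internal forces ±P in the two members. Since α_{brass} > α_{titanium alloy}, cooling drives the brass into tension and the titanium alloy into compression.
Compatibility of the two members (thermal + elastic change equal): (α₁ − α₂)ΔT = P·[1/(A₁E₁) + 1/(A₂E₂)].
|α₁ − α₂|·ΔT = 10.7×10⁻⁶ × 155 = 0.001659.
1/(A₁E₁) + 1/(A₂E₂) = 1/(2250×104×10³) + 1/(1850×117×10³) = 8.894×10⁻⁹ N⁻¹.
So P = 0.001659 / 8.894×10⁻⁹ = 186.5 kN.
σ_{brass} = P/A₁ = 186500/2250 = 82.88 MPa, tensile.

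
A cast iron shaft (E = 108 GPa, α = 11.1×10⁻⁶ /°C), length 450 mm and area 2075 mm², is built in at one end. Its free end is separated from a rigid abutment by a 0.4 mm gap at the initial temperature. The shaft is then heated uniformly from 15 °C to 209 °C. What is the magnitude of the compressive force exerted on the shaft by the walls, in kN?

P ≈ 283 kN

Unrestrained expansion: δ_free = αΔT L = 11.1×10⁻⁶ × 194 × 450 = 0.969 mm.
After closing the 0.4 mm clearance, 0.969 − 0.4 = 0.569 mm of expansion remains to be suppressed by the wall.
Compatibility: PL/(AE) = 0.569 mm, so σ = P/A = E × (0.569/450) = 136.6 MPa.
P = σA = 136.6 × 2075 = 283.4 kN.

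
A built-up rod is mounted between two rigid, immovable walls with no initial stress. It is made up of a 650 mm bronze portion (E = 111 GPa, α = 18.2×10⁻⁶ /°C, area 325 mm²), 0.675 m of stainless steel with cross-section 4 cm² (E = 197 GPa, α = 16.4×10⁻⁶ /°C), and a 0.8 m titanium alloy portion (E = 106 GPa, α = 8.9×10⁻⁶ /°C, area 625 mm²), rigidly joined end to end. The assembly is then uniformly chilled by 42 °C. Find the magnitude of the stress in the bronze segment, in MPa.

With the walls removed the bar would change length by δ_free = Σ αᵢΔT Lᵢ = 18.2×10⁻⁶×42×650 + 16.4×10⁻⁶×42×675 + 8.9×10⁻⁶×42×800 = 1.261 mm.
The walls prevent any net length change, so an axial force P (same in every segment) develops. Compatibility: P · Σ Lᵢ/(AᵢEᵢ) = δ_free.
Σ Lᵢ/(AᵢEᵢ) = 650/(325×111×10³) + 675/(400×197×10³) + 800/(625×106×10³) = 3.866×10⁻⁵ mm/N.
Hence P = δ_free / Σ(L/AE) = 1.261/3.866×10⁻⁵ = 32.61 kN (tensile).
σ_{bronze} = P / A = 32610 / 325 = 100.4 MPa.

σ ≈ 100 MPa (tensile)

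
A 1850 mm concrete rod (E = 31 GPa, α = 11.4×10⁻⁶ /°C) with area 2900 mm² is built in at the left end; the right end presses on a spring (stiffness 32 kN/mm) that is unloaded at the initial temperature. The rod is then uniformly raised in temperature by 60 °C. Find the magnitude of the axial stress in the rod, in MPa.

σ ≈ 8.42 MPa (compressive)

The unrestrained thermal change is αΔT L = 11.4×10⁻⁶ × 60 × 1850 = 1.265 mm.
Let P be the compressive force at the spring. The rod shortens elastically by PL/(AE) and the spring compresses by P/k; together these equal δ_free.
So P = δ_free / [L/(AE) + 1/k] = 1.265 / [ 1850/(2900×31×10³) + 1/(32×10³) ].
P = 1.265 / 5.183×10⁻⁵ = 24420 N.
σ = P/A = 24420/2900 = 8.419 MPa.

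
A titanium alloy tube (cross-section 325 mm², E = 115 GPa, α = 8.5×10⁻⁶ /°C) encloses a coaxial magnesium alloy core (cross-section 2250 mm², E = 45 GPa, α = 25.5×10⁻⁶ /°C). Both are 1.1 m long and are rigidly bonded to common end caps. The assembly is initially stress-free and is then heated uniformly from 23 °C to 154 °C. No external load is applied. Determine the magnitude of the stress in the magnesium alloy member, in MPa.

The magnesium alloy has the larger α, so on heating it would change length more than the titanium alloy if both were free. The rigid plates force a common final length, so the magnesium alloy is put into compression and the titanium alloy into tension, with equal and opposite forces P (no external load).
Equating the net (thermal + elastic) strains gives |α₁ − α₂|·ΔT = P·[1/(A₁E₁) + 1/(A₂E₂)].
|α₁ − α₂|·ΔT = 17×10⁻⁶ × 131 = 0.002227.
1/(A₁E₁) + 1/(A₂E₂) = 1/(325×115×10³) + 1/(2250×45×10³) = 3.663×10⁻⁸ N⁻¹.
P = 0.002227 / 3.663×10⁻⁸ = 60790 N = 60.79 kN.
σ_{magnesium alloy} = P/A₂ = 60790/2250 = 27.02 MPa, compressive.

σ ≈ 27 MPa (compressive)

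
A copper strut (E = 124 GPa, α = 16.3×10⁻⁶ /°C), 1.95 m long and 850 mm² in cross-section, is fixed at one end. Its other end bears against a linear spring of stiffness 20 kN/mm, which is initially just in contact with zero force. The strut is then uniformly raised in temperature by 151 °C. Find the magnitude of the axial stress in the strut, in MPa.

Free thermal expansion: δ_free = αΔT L = 16.3×10⁻⁶ × 151 × 1950 = 4.8 mm.
Let P be the compressive force at the spring. The strut shortens elastically by PL/(AE) and the spring compresses by P/k; together these equal δ_free.
P [ L/(AE) + 1/k ] = δ_free → P [ 1950/(850×124×10³) + 1/(20×10³) ] = 4.8.
P = 4.8 / 6.85×10⁻⁵ = 70070 N.
σ = P/A = 70070/850 = 82.43 MPa.

σ ≈ 82.4 MPa (compressive)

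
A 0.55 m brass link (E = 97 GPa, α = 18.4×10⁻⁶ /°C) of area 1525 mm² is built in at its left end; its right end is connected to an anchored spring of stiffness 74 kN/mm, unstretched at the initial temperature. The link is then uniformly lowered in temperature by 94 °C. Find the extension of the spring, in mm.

δ ≈ 0.746 mm

The unrestrained thermal change is αΔT L = 18.4×10⁻⁶ × 94 × 550 = 0.9513 mm.
Let P be the tensile force in the spring. The link extends elastically by PL/(AE) and the spring stretches by P/k; together these equal δ_free.
P [ L/(AE) + 1/k ] = δ_free → P [ 550/(1525×97×10³) + 1/(74×10³) ] = 0.9513.
P = 0.9513 / 1.723×10⁻⁵ = 55210 N.
Spring extension = P/k = 55210/(74×10³) = 0.746 mm.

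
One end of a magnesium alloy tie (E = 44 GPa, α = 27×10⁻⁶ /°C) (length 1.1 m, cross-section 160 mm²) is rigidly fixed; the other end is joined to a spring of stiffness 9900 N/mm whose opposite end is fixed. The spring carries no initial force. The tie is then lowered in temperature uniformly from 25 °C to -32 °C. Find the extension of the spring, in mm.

δ ≈ 0.665 mm

Free thermal contraction: δ_free = αΔT L = 27×10⁻⁶ × 57 × 1100 = 1.693 mm.
Let P be the tensile force in the spring. The tie extends elastically by PL/(AE) and the spring stretches by P/k; together these equal δ_free.
So P = δ_free / [L/(AE) + 1/k] = 1.693 / [ 1100/(160×44×10³) + 1/(9900) ].
P = 1.693 / 0.0002573 = 6580 N.
Spring extension = P/k = 6580/(9900) = 0.6647 mm.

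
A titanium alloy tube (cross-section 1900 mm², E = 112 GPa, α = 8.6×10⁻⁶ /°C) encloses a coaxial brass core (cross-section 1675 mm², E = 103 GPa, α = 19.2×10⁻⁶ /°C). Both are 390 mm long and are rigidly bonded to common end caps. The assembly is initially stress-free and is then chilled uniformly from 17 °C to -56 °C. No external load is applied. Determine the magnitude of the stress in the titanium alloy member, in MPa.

σ ≈ 38.8 MPa (compressive)

The brass has the larger α, so on cooling it would change length more than the titanium alloy if both were free. The rigid plates force a common final length, so the brass is put into tension and the titanium alloy into compression, with equal and opposite forces P (no external load).
Compatibility of the two members (thermal + elastic change equal): (α₁ − α₂)ΔT = P·[1/(A₁E₁) + 1/(A₂E₂)].
|α₁ − α₂|·ΔT = 10.6×10⁻⁶ × 73 = 0.0007738.
1/(A₁E₁) + 1/(A₂E₂) = 1/(1900×112×10³) + 1/(1675×103×10³) = 1.05×10⁻⁸ N⁻¹.
So P = 0.0007738 / 1.05×10⁻⁸ = 73.73 kN.
σ_{titanium alloy} = P/A₁ = 73730/1900 = 38.8 MPa, compressive.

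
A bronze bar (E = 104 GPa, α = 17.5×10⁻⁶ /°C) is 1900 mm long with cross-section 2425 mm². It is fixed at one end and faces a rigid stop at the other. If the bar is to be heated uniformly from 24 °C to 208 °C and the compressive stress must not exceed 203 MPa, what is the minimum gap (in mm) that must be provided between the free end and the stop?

With no wall the bar would lengthen by αΔT L = 17.5×10⁻⁶ × 184 × 1900 = 6.118 mm.
A stress of 203 MPa corresponds to the wall pushing the bar back by σL/E = 203×1900/(104×10³) = 3.709 mm.
So the gap has to take up the difference, g_min = δ_free − σL/E = 6.118 − 3.709 = 2.409 mm.

g ≈ 2.41 mm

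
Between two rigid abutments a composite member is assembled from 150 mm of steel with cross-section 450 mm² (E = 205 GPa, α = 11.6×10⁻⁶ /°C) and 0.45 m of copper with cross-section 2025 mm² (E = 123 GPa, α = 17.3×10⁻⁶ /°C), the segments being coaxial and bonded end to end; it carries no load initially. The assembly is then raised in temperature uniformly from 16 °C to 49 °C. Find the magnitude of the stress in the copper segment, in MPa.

σ ≈ 45.2 MPa (compressive)

With the walls removed the bar would change length by δ_free = Σ αᵢΔT Lᵢ = 11.6×10⁻⁶×33×150 + 17.3×10⁻⁶×33×450 = 0.3143 mm.
Since the ends are fixed, an axial force P builds up, equal in every segment, with P · Σ Lᵢ/(AᵢEᵢ) = δ_free.
The series flexibility is Σ Lᵢ/(AᵢEᵢ) = 150/(450×205×10³) + 450/(2025×123×10³) = 3.433×10⁻⁶ mm/N.
Hence P = δ_free / Σ(L/AE) = 0.3143/3.433×10⁻⁶ = 91.57 kN (compressive).
σ_{copper} = P / A = 91570 / 2025 = 45.22 MPa.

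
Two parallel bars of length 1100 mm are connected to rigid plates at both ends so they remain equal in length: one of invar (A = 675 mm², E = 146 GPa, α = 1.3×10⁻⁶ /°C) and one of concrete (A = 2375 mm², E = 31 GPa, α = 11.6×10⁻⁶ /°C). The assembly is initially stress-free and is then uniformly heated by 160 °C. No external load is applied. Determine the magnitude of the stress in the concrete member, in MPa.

The concrete has the larger α, so on heating it would change length more than the invar if both were free. The rigid plates force a common final length, so the concrete is put into compression and the invar into tension, with equal and opposite forces P (no external load).
Equating the net (thermal + elastic) strains gives |α₁ − α₂|·ΔT = P·[1/(A₁E₁) + 1/(A₂E₂)].
|α₁ − α₂|·ΔT = 10.3×10⁻⁶ × 160 = 0.001648.
1/(A₁E₁) + 1/(A₂E₂) = 1/(675×146×10³) + 1/(2375×31×10³) = 2.373×10⁻⁸ N⁻¹.
So P = 0.001648 / 2.373×10⁻⁸ = 69.45 kN.
σ_{concrete} = P/A₂ = 69450/2375 = 29.24 MPa, compressive.

σ ≈ 29.2 MPa (compressive)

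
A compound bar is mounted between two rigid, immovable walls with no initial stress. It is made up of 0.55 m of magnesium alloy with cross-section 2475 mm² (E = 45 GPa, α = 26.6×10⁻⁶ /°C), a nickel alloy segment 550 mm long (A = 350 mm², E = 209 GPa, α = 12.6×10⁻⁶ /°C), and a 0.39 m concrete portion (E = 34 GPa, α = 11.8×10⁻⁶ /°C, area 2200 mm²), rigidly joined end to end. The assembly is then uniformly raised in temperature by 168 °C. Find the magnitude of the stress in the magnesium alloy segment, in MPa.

σ ≈ 100 MPa (compressive)

Free thermal expansion of the whole bar: Σ αᵢΔT Lᵢ = 26.6×10⁻⁶×168×550 + 12.6×10⁻⁶×168×550 + 11.8×10⁻⁶×168×390 = 4.395 mm.
Since the ends are fixed, an axial force P builds up, equal in every segment, with P · Σ Lᵢ/(AᵢEᵢ) = δ_free.
The series flexibility is Σ Lᵢ/(AᵢEᵢ) = 550/(2475×45×10³) + 550/(350×209×10³) + 390/(2200×34×10³) = 1.767×10⁻⁵ mm/N.
Hence P = δ_free / Σ(L/AE) = 4.395/1.767×10⁻⁵ = 248.7 kN (compressive).
σ_{magnesium alloy} = P / A = 248700 / 2475 = 100.5 MPa.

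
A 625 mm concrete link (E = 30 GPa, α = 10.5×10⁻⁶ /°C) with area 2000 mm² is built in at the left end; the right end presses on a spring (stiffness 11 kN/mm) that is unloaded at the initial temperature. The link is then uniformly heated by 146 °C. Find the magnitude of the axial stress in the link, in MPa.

σ ≈ 4.73 MPa (compressive)

If the spring were absent the link would lengthen by αΔT L = 10.5×10⁻⁶ × 146 × 625 = 0.9581 mm.
Let P be the compressive force at the spring. The link shortens elastically by PL/(AE) and the spring compresses by P/k; together these equal δ_free.
So P = δ_free / [L/(AE) + 1/k] = 0.9581 / [ 625/(2000×30×10³) + 1/(11×10³) ].
P = 0.9581 / 0.0001013 = 9456 N.
σ = P/A = 9456/2000 = 4.728 MPa.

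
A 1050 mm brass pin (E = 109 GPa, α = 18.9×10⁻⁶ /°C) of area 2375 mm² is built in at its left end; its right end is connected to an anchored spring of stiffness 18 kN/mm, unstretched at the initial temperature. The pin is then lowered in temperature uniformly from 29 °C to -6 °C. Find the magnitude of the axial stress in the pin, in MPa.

σ ≈ 4.91 MPa (tensile)

If the spring were absent the pin would shorten by αΔT L = 18.9×10⁻⁶ × 35 × 1050 = 0.6946 mm.
With a force P in the spring, the elastic change of the pin is PL/(AE) and that of the spring is P/k; compatibility requires their sum to equal δ_free.
P [ L/(AE) + 1/k ] = δ_free → P [ 1050/(2375×109×10³) + 1/(18×10³) ] = 0.6946.
P = 0.6946 / 5.961×10⁻⁵ = 11650 N.
σ = P/A = 11650/2375 = 4.906 MPa.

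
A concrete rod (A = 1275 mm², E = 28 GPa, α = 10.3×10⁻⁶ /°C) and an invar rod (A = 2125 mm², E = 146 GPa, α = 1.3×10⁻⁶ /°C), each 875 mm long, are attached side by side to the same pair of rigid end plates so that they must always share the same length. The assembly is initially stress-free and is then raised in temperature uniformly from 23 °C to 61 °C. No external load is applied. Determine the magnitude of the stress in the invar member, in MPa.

Both members must finish at the same length. With the larger α, the concrete tends to over-expand; the plates restrain it, putting the concrete in compression and the invar in tension. With no external load the two internal forces are equal and opposite, magnitude P.
Compatibility of the two members (thermal + elastic change equal): (α₁ − α₂)ΔT = P·[1/(A₁E₁) + 1/(A₂E₂)].
|α₁ − α₂|·ΔT = 9×10⁻⁶ × 38 = 0.000342.
1/(A₁E₁) + 1/(A₂E₂) = 1/(1275×28×10³) + 1/(2125×146×10³) = 3.123×10⁻⁸ N⁻¹.
P = 0.000342 / 3.123×10⁻⁸ = 10950 N = 10.95 kN.
σ_{invar} = P/A₂ = 10950/2125 = 5.153 MPa, tensile.

σ ≈ 5.15 MPa (tensile)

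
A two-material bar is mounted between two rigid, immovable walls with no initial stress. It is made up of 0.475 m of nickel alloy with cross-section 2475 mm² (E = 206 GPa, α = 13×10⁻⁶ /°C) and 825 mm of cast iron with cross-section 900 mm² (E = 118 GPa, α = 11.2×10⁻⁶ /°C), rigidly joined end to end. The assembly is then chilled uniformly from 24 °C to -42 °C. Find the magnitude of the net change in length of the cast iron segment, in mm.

With the walls removed the bar would change length by δ_free = Σ αᵢΔT Lᵢ = 13×10⁻⁶×66×475 + 11.2×10⁻⁶×66×825 = 1.017 mm.
The walls prevent any net length change, so an axial force P (same in every segment) develops. Compatibility: P · Σ Lᵢ/(AᵢEᵢ) = δ_free.
Σ Lᵢ/(AᵢEᵢ) = 475/(2475×206×10³) + 825/(900×118×10³) = 8.7×10⁻⁶ mm/N.
P = 1.017 / 8.7×10⁻⁶ = 116900 N = 116.9 kN, tensile.
For the cast iron segment, free thermal change = 11.2×10⁻⁶×66×825 = 0.6098 mm and elastic change from P = 116900×825/(900×118×10³) = 0.9084 mm; these oppose, so the net change is 0.299 mm (segment lengthens).

|ΔL| ≈ 0.299 mm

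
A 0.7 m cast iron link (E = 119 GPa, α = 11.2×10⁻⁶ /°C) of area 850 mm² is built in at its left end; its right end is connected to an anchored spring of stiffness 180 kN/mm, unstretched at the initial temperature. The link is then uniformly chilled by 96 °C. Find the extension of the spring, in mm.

δ ≈ 0.335 mm

Free thermal contraction: δ_free = αΔT L = 11.2×10⁻⁶ × 96 × 700 = 0.7526 mm.
With a force P in the spring, the elastic change of the link is PL/(AE) and that of the spring is P/k; compatibility requires their sum to equal δ_free.
So P = δ_free / [L/(AE) + 1/k] = 0.7526 / [ 700/(850×119×10³) + 1/(180×10³) ].
P = 0.7526 / 1.248×10⁻⁵ = 60330 N.
Spring extension = P/k = 60330/(180×10³) = 0.3352 mm.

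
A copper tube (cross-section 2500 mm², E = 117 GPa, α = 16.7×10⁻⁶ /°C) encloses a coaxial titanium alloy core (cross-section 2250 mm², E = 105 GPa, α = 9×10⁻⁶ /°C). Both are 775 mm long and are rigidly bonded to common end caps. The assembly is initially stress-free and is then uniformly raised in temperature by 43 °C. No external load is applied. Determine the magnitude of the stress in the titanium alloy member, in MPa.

σ ≈ 19.2 MPa (tensile)

The copper has the larger α, so on heating it would change length more than the titanium alloy if both were free. The rigid plates force a common final length, so the copper is put into compression and the titanium alloy into tension, with equal and opposite forces P (no external load).
Equating the net (thermal + elastic) strains gives |α₁ − α₂|·ΔT = P·[1/(A₁E₁) + 1/(A₂E₂)].
|α₁ − α₂|·ΔT = 7.7×10⁻⁶ × 43 = 0.0003311.
1/(A₁E₁) + 1/(A₂E₂) = 1/(2500×117×10³) + 1/(2250×105×10³) = 7.652×10⁻⁹ N⁻¹.
So P = 0.0003311 / 7.652×10⁻⁹ = 43.27 kN.
σ_{titanium alloy} = P/A₂ = 43270/2250 = 19.23 MPa, tensile.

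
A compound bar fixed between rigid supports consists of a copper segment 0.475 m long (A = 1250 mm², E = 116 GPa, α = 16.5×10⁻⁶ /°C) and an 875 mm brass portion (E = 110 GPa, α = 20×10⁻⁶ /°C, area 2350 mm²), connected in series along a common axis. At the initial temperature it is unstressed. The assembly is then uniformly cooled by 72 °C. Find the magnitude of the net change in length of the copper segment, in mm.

|ΔL| ≈ 0.333 mm

If the supports were absent, the total length change would be Σ αᵢΔT Lᵢ = 16.5×10⁻⁶×72×475 + 20×10⁻⁶×72×875 = 1.824 mm.
Since the ends are fixed, an axial force P builds up, equal in every segment, with P · Σ Lᵢ/(AᵢEᵢ) = δ_free.
The series flexibility is Σ Lᵢ/(AᵢEᵢ) = 475/(1250×116×10³) + 875/(2350×110×10³) = 6.661×10⁻⁶ mm/N.
So P = 1.824 / 6.661×10⁻⁶ = 273.9 kN, tensile.
For the copper segment, free thermal change = 16.5×10⁻⁶×72×475 = 0.5643 mm and elastic change from P = 273900×475/(1250×116×10³) = 0.8972 mm; these oppose, so the net change is 0.333 mm (segment lengthens).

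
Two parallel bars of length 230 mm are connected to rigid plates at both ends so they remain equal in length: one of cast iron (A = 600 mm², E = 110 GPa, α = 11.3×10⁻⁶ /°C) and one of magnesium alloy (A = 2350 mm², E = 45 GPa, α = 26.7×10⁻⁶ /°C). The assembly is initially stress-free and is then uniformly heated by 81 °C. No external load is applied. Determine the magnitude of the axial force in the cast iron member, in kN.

P ≈ 50.7 kN (tensile in the cast iron)

Equilibrium of a rigid end plate with no external load gives equal and opposite internal forces ±P in the two members. Since α_{magnesium alloy} > α_{cast iron}, heating drives the magnesium alloy into compression and the cast iron into tension.
Equating the net (thermal + elastic) strains gives |α₁ − α₂|·ΔT = P·[1/(A₁E₁) + 1/(A₂E₂)].
|α₁ − α₂|·ΔT = 15.4×10⁻⁶ × 81 = 0.001247.
1/(A₁E₁) + 1/(A₂E₂) = 1/(600×110×10³) + 1/(2350×45×10³) = 2.461×10⁻⁸ N⁻¹.
So P = 0.001247 / 2.461×10⁻⁸ = 50.69 kN.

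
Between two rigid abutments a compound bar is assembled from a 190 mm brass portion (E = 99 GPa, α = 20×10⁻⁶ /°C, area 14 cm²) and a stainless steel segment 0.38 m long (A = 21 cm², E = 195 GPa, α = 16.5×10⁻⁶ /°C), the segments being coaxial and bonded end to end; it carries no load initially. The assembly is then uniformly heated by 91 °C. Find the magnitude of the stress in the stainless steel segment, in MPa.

σ ≈ 190 MPa (compressive)

With the walls removed the bar would change length by δ_free = Σ αᵢΔT Lᵢ = 20×10⁻⁶×91×190 + 16.5×10⁻⁶×91×380 = 0.9164 mm.
The walls prevent any net length change, so an axial force P (same in every segment) develops. Compatibility: P · Σ Lᵢ/(AᵢEᵢ) = δ_free.
Σ Lᵢ/(AᵢEᵢ) = 190/(1400×99×10³) + 380/(2100×195×10³) = 2.299×10⁻⁶ mm/N.
Hence P = δ_free / Σ(L/AE) = 0.9164/2.299×10⁻⁶ = 398.6 kN (compressive).
σ_{stainless steel} = P / A = 398600 / 2100 = 189.8 MPa.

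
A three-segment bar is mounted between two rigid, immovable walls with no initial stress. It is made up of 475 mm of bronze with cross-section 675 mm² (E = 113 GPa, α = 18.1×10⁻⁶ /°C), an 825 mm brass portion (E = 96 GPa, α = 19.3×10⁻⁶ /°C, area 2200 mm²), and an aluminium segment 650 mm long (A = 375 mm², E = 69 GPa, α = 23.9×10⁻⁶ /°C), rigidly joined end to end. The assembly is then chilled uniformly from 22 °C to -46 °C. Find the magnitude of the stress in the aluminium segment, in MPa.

Free thermal contraction of the whole bar: Σ αᵢΔT Lᵢ = 18.1×10⁻⁶×68×475 + 19.3×10⁻⁶×68×825 + 23.9×10⁻⁶×68×650 = 2.724 mm.
The rigid supports impose zero overall length change; the single axial force P common to all segments must satisfy P Σ Lᵢ/(AᵢEᵢ) = δ_free.
The series flexibility is Σ Lᵢ/(AᵢEᵢ) = 475/(675×113×10³) + 825/(2200×96×10³) + 650/(375×69×10³) = 3.525×10⁻⁵ mm/N.
So P = 2.724 / 3.525×10⁻⁵ = 77.26 kN, tensile.
σ_{aluminium} = P / A = 77260 / 375 = 206 MPa.

σ ≈ 206 MPa (tensile)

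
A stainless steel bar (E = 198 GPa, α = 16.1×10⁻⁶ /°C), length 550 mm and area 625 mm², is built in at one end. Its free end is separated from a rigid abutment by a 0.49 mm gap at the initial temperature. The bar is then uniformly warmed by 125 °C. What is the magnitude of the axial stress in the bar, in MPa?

Free thermal elongation = αΔT L = 16.1×10⁻⁶ × 125 × 550 = 1.107 mm.
This exceeds the 0.49 mm gap, so the wall pushes back. The portion of expansion that must be recovered elastically is δ_free − gap = 1.107 − 0.49 = 0.6169 mm.
So σ = E(δ_free − g)/L = 198×10³ × 0.6169/550 = 222.1 MPa.

σ ≈ 222 MPa (compressive)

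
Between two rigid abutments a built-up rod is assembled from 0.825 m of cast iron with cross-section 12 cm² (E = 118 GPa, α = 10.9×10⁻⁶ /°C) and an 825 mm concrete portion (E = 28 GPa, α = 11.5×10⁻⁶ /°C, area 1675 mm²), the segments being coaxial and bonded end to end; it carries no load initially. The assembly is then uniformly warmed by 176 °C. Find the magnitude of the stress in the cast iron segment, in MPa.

If the supports were absent, the total length change would be Σ αᵢΔT Lᵢ = 10.9×10⁻⁶×176×825 + 11.5×10⁻⁶×176×825 = 3.252 mm.
The rigid supports impose zero overall length change; the single axial force P common to all segments must satisfy P Σ Lᵢ/(AᵢEᵢ) = δ_free.
Σ Lᵢ/(AᵢEᵢ) = 825/(1200×118×10³) + 825/(1675×28×10³) = 2.342×10⁻⁵ mm/N.
Hence P = δ_free / Σ(L/AE) = 3.252/2.342×10⁻⁵ = 138.9 kN (compressive).
σ_{cast iron} = P / A = 138900 / 1200 = 115.7 MPa.

σ ≈ 116 MPa (compressive)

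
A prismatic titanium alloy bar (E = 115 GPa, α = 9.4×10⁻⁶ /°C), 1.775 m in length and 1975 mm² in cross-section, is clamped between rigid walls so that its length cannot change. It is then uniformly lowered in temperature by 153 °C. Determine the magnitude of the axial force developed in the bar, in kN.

P ≈ 327 kN (tensile)

With zero net strain, σ = E·αΔT = 115 GPa × 9.4×10⁻⁶ × 153 = 165.4 MPa.
Then P = σA = 165.4 × 1975 mm² = 326.7 kN, tensile.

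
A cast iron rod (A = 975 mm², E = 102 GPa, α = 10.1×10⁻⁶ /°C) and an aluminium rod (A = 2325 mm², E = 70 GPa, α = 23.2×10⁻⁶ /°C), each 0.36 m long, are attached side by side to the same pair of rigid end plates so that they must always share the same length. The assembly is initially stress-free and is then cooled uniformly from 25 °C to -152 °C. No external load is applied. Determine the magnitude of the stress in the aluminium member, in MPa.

σ ≈ 61.6 MPa (tensile)

Equilibrium of a rigid end plate with no external load gives equal and opposite internal forces ±P in the two members. Since α_{aluminium} > α_{cast iron}, cooling drives the aluminium into tension and the cast iron into compression.
Setting the final lengths equal and cancelling L: (α₁ − α₂)ΔT = P/(A₁E₁) + P/(A₂E₂).
|α₁ − α₂|·ΔT = 13.1×10⁻⁶ × 177 = 0.002319.
1/(A₁E₁) + 1/(A₂E₂) = 1/(975×102×10³) + 1/(2325×70×10³) = 1.62×10⁻⁸ N⁻¹.
P = 0.002319 / 1.62×10⁻⁸ = 143100 N = 143.1 kN.
σ_{aluminium} = P/A₂ = 143100/2325 = 61.56 MPa, tensile.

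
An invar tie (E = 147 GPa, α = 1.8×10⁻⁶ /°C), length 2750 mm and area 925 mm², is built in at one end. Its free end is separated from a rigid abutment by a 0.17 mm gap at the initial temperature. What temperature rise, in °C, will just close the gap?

The gap closes when αΔT L = 0.17 mm, since the tie is still unstressed at that instant.
ΔT = 0.17 / (1.8×10⁻⁶ × 2750) = 34.34 °C.

ΔT ≈ 34.3 °C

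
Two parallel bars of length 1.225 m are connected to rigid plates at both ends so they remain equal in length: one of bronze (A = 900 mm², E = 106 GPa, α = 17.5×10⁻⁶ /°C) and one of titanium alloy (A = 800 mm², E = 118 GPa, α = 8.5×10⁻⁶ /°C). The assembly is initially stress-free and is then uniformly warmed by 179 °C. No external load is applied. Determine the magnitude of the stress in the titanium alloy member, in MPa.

σ ≈ 95.5 MPa (tensile)

Equilibrium of a rigid end plate with no external load gives equal and opposite internal forces ±P in the two members. Since α_{bronze} > α_{titanium alloy}, heating drives the bronze into compression and the titanium alloy into tension.
Equating the net (thermal + elastic) strains gives |α₁ − α₂|·ΔT = P·[1/(A₁E₁) + 1/(A₂E₂)].
|α₁ − α₂|·ΔT = 9×10⁻⁶ × 179 = 0.001611.
1/(A₁E₁) + 1/(A₂E₂) = 1/(900×106×10³) + 1/(800×118×10³) = 2.108×10⁻⁸ N⁻¹.
P = 0.001611 / 2.108×10⁻⁸ = 76440 N = 76.44 kN.
σ_{titanium alloy} = P/A₂ = 76440/800 = 95.55 MPa, tensile.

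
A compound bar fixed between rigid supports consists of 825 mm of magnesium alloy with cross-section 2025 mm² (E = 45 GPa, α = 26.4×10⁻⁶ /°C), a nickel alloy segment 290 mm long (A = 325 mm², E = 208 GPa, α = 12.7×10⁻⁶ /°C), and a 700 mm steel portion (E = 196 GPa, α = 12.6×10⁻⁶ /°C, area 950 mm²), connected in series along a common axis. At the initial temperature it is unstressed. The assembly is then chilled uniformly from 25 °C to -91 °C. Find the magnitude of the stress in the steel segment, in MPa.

σ ≈ 245 MPa (tensile)

If the supports were absent, the total length change would be Σ αᵢΔT Lᵢ = 26.4×10⁻⁶×116×825 + 12.7×10⁻⁶×116×290 + 12.6×10⁻⁶×116×700 = 3.977 mm.
Since the ends are fixed, an axial force P builds up, equal in every segment, with P · Σ Lᵢ/(AᵢEᵢ) = δ_free.
Σ Lᵢ/(AᵢEᵢ) = 825/(2025×45×10³) + 290/(325×208×10³) + 700/(950×196×10³) = 1.71×10⁻⁵ mm/N.
P = 3.977 / 1.71×10⁻⁵ = 232500 N = 232.5 kN, tensile.
σ_{steel} = P / A = 232500 / 950 = 244.8 MPa.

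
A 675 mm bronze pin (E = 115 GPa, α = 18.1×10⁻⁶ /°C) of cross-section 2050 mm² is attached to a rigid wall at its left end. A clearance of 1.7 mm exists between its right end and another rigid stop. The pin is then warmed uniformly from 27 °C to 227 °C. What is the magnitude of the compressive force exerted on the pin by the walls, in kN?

P ≈ 260 kN

If the wall were absent the pin would grow by αΔT L = 18.1×10⁻⁶ × 200 × 675 = 2.443 mm.
After closing the 1.7 mm clearance, 2.443 − 1.7 = 0.7435 mm of expansion remains to be suppressed by the wall.
That suppressed elongation corresponds to σ = E·Δ/L = 115×10³ × 0.7435/675 = 126.7 MPa.
Force on the wall = σA = 126.7 × 2050 mm² = 259.7 kN.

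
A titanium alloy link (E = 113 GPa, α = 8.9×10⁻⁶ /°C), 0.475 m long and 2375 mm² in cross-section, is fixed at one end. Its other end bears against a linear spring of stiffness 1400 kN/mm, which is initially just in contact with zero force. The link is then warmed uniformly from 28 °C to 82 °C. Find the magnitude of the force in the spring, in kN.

If the spring were absent the link would lengthen by αΔT L = 8.9×10⁻⁶ × 54 × 475 = 0.2283 mm.
With a force P in the spring, the elastic change of the link is PL/(AE) and that of the spring is P/k; compatibility requires their sum to equal δ_free.
P [ L/(AE) + 1/k ] = δ_free → P [ 475/(2375×113×10³) + 1/(1400×10³) ] = 0.2283.
P = 0.2283 / 2.484×10⁻⁶ = 91890 N.

P ≈ 91.9 kN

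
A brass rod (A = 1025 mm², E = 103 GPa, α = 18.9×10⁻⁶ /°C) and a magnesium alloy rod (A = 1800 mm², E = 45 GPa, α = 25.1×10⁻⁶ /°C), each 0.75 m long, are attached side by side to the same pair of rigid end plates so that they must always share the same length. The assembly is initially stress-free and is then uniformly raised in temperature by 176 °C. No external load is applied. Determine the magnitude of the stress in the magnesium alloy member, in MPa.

σ ≈ 27.8 MPa (compressive)

Both members must finish at the same length. With the larger α, the magnesium alloy tends to over-expand; the plates restrain it, putting the magnesium alloy in compression and the brass in tension. With no external load the two internal forces are equal and opposite, magnitude P.
Compatibility of the two members (thermal + elastic change equal): (α₁ − α₂)ΔT = P·[1/(A₁E₁) + 1/(A₂E₂)].
|α₁ − α₂|·ΔT = 6.2×10⁻⁶ × 176 = 0.001091.
1/(A₁E₁) + 1/(A₂E₂) = 1/(1025×103×10³) + 1/(1800×45×10³) = 2.182×10⁻⁸ N⁻¹.
P = 0.001091 / 2.182×10⁻⁸ = 50010 N = 50.01 kN.
σ_{magnesium alloy} = P/A₂ = 50010/1800 = 27.79 MPa, compressive.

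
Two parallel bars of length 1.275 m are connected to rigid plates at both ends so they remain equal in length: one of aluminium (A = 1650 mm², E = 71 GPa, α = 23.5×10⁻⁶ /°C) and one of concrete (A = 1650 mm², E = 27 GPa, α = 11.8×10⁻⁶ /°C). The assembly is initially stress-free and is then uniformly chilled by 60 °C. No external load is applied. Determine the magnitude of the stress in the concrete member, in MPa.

Equilibrium of a rigid end plate with no external load gives equal and opposite internal forces ±P in the two members. Since α_{aluminium} > α_{concrete}, cooling drives the aluminium into tension and the concrete into compression.
Equating the net (thermal + elastic) strains gives |α₁ − α₂|·ΔT = P·[1/(A₁E₁) + 1/(A₂E₂)].
|α₁ − α₂|·ΔT = 11.7×10⁻⁶ × 60 = 0.000702.
1/(A₁E₁) + 1/(A₂E₂) = 1/(1650×71×10³) + 1/(1650×27×10³) = 3.098×10⁻⁸ N⁻¹.
P = 0.000702 / 3.098×10⁻⁸ = 22660 N = 22.66 kN.
σ_{concrete} = P/A₂ = 22660/1650 = 13.73 MPa, compressive.

σ ≈ 13.7 MPa (compressive)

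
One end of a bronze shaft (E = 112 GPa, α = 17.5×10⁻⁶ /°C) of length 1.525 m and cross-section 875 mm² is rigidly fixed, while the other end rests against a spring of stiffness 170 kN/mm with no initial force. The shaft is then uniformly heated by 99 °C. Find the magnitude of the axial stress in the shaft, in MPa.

σ ≈ 141 MPa (compressive)

The unrestrained thermal change is αΔT L = 17.5×10⁻⁶ × 99 × 1525 = 2.642 mm.
Let P be the compressive force at the spring. The shaft shortens elastically by PL/(AE) and the spring compresses by P/k; together these equal δ_free.
So P = δ_free / [L/(AE) + 1/k] = 2.642 / [ 1525/(875×112×10³) + 1/(170×10³) ].
P = 2.642 / 2.144×10⁻⁵ = 123200 N.
σ = P/A = 123200/875 = 140.8 MPa.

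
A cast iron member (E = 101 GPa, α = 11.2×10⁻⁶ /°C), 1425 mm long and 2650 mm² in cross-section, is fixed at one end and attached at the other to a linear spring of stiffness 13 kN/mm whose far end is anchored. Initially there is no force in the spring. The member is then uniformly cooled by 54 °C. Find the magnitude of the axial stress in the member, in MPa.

σ ≈ 3.95 MPa (tensile)

If the spring were absent the member would shorten by αΔT L = 11.2×10⁻⁶ × 54 × 1425 = 0.8618 mm.
With a force P in the spring, the elastic change of the member is PL/(AE) and that of the spring is P/k; compatibility requires their sum to equal δ_free.
P [ L/(AE) + 1/k ] = δ_free → P [ 1425/(2650×101×10³) + 1/(13×10³) ] = 0.8618.
P = 0.8618 / 8.225×10⁻⁵ = 10480 N.
σ = P/A = 10480/2650 = 3.954 MPa.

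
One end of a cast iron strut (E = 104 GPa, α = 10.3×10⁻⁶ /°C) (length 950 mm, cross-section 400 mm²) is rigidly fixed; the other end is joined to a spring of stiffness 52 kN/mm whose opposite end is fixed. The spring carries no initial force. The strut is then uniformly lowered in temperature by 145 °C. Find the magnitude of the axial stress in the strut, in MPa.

Free thermal contraction: δ_free = αΔT L = 10.3×10⁻⁶ × 145 × 950 = 1.419 mm.
With a force P in the spring, the elastic change of the strut is PL/(AE) and that of the spring is P/k; compatibility requires their sum to equal δ_free.
So P = δ_free / [L/(AE) + 1/k] = 1.419 / [ 950/(400×104×10³) + 1/(52×10³) ].
P = 1.419 / 4.207×10⁻⁵ = 33730 N.
σ = P/A = 33730/400 = 84.32 MPa.

σ ≈ 84.3 MPa (tensile)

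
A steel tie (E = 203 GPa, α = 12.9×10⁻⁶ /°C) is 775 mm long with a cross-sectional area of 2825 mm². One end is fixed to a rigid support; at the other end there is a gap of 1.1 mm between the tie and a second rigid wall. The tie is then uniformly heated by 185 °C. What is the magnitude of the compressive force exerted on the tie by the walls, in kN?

Free thermal elongation = αΔT L = 12.9×10⁻⁶ × 185 × 775 = 1.85 mm.
The gap closes (δ_free > 1.1 mm) and the wall then resists a further 1.85 − 1.1 = 0.7495 mm of expansion.
That suppressed elongation corresponds to σ = E·Δ/L = 203×10³ × 0.7495/775 = 196.3 MPa.
P = σA = 196.3 × 2825 = 554.6 kN.

P ≈ 555 kN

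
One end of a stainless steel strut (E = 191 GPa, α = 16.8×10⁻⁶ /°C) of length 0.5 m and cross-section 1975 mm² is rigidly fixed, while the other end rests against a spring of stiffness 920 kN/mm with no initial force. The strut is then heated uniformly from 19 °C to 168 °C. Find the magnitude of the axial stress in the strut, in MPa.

σ ≈ 263 MPa (compressive)

The unrestrained thermal change is αΔT L = 16.8×10⁻⁶ × 149 × 500 = 1.252 mm.
With a force P in the spring, the elastic change of the strut is PL/(AE) and that of the spring is P/k; compatibility requires their sum to equal δ_free.
So P = δ_free / [L/(AE) + 1/k] = 1.252 / [ 500/(1975×191×10³) + 1/(920×10³) ].
P = 1.252 / 2.412×10⁻⁶ = 518800 N.
σ = P/A = 518800/1975 = 262.7 MPa.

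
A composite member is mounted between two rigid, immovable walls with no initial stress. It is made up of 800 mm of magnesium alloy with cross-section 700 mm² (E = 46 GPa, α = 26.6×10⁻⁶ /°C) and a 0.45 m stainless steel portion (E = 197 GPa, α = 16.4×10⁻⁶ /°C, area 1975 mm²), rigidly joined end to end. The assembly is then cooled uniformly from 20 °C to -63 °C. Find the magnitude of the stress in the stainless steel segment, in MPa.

Free thermal contraction of the whole bar: Σ αᵢΔT Lᵢ = 26.6×10⁻⁶×83×800 + 16.4×10⁻⁶×83×450 = 2.379 mm.
The rigid supports impose zero overall length change; the single axial force P common to all segments must satisfy P Σ Lᵢ/(AᵢEᵢ) = δ_free.
The series flexibility is Σ Lᵢ/(AᵢEᵢ) = 800/(700×46×10³) + 450/(1975×197×10³) = 2.6×10⁻⁵ mm/N.
Hence P = δ_free / Σ(L/AE) = 2.379/2.6×10⁻⁵ = 91.49 kN (tensile).
σ_{stainless steel} = P / A = 91490 / 1975 = 46.32 MPa.

σ ≈ 46.3 MPa (tensile)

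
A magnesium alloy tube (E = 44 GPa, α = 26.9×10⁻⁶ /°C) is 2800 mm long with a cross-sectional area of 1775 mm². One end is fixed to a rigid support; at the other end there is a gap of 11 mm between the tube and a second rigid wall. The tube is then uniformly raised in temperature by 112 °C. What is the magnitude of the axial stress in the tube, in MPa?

If the wall were absent the tube would grow by αΔT L = 26.9×10⁻⁶ × 112 × 2800 = 8.436 mm.
Since δ_free = 8.44 mm is less than the 11 mm gap, the tube never touches the wall. No axial force develops.

σ ≈ 0 MPa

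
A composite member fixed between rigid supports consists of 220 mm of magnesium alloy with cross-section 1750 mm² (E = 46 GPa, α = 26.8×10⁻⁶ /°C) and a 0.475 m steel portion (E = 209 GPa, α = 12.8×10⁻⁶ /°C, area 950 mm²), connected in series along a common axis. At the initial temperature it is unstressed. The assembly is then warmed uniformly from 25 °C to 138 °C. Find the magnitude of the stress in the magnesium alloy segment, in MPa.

σ ≈ 151 MPa (compressive)

If the supports were absent, the total length change would be Σ αᵢΔT Lᵢ = 26.8×10⁻⁶×113×220 + 12.8×10⁻⁶×113×475 = 1.353 mm.
Since the ends are fixed, an axial force P builds up, equal in every segment, with P · Σ Lᵢ/(AᵢEᵢ) = δ_free.
The series flexibility is Σ Lᵢ/(AᵢEᵢ) = 220/(1750×46×10³) + 475/(950×209×10³) = 5.125×10⁻⁶ mm/N.
So P = 1.353 / 5.125×10⁻⁶ = 264 kN, compressive.
σ_{magnesium alloy} = P / A = 264000 / 1750 = 150.9 MPa.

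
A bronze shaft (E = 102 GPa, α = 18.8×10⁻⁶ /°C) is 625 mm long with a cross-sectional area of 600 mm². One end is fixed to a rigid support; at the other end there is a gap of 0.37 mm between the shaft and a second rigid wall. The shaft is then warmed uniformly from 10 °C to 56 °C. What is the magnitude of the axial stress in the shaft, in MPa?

Free thermal elongation = αΔT L = 18.8×10⁻⁶ × 46 × 625 = 0.5405 mm.
After closing the 0.37 mm clearance, 0.5405 − 0.37 = 0.1705 mm of expansion remains to be suppressed by the wall.
So σ = E(δ_free − g)/L = 102×10³ × 0.1705/625 = 27.83 MPa.

σ ≈ 27.8 MPa (compressive)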